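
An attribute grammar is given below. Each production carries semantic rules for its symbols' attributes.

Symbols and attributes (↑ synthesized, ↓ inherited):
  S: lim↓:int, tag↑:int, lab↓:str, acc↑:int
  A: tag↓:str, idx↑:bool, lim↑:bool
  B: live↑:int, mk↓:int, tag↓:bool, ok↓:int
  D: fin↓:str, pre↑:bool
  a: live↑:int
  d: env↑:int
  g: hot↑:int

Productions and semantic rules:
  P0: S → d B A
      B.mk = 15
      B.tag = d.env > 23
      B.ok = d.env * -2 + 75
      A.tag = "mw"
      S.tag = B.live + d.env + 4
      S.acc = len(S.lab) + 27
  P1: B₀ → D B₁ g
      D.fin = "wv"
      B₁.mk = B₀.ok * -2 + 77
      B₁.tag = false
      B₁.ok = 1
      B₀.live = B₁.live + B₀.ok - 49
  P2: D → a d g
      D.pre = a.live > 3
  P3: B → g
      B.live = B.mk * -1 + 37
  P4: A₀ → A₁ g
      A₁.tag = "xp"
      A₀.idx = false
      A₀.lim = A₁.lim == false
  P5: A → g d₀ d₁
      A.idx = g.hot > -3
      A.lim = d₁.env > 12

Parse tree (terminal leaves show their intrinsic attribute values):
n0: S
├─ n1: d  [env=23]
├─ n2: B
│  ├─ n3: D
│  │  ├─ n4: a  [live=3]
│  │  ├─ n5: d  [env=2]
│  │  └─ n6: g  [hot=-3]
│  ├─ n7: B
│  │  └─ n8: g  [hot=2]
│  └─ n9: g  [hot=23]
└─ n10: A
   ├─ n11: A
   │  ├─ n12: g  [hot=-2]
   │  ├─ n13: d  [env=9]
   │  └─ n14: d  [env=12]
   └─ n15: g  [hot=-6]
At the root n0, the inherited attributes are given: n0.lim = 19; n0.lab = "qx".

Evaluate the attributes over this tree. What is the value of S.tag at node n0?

1. n0.lim = 19  [given at root]
2. n0.lab = "qx"  [given at root]
3. n1.env = 23  [terminal]
4. n2.mk = 15  [15]
5. n2.tag = false  [d.env > 23]
6. n2.ok = 29  [d.env * -2 + 75]
7. n3.fin = "wv"  ["wv"]
8. n4.live = 3  [terminal]
9. n5.env = 2  [terminal]
10. n6.hot = -3  [terminal]
11. n3.pre = false  [a.live > 3]
12. n7.mk = 19  [B₀.ok * -2 + 77]
13. n7.tag = false  [false]
14. n7.ok = 1  [1]
15. n8.hot = 2  [terminal]
16. n7.live = 18  [B.mk * -1 + 37]
17. n9.hot = 23  [terminal]
18. n2.live = -2  [B₁.live + B₀.ok - 49]
19. n10.tag = "mw"  ["mw"]
20. n11.tag = "xp"  ["xp"]
21. n12.hot = -2  [terminal]
22. n13.env = 9  [terminal]
23. n14.env = 12  [terminal]
24. n11.idx = true  [g.hot > -3]
25. n11.lim = false  [d₁.env > 12]
26. n15.hot = -6  [terminal]
27. n10.idx = false  [false]
28. n10.lim = true  [A₁.lim == false]
29. n0.tag = 25  [B.live + d.env + 4]
30. n0.acc = 29  [len(S.lab) + 27]

25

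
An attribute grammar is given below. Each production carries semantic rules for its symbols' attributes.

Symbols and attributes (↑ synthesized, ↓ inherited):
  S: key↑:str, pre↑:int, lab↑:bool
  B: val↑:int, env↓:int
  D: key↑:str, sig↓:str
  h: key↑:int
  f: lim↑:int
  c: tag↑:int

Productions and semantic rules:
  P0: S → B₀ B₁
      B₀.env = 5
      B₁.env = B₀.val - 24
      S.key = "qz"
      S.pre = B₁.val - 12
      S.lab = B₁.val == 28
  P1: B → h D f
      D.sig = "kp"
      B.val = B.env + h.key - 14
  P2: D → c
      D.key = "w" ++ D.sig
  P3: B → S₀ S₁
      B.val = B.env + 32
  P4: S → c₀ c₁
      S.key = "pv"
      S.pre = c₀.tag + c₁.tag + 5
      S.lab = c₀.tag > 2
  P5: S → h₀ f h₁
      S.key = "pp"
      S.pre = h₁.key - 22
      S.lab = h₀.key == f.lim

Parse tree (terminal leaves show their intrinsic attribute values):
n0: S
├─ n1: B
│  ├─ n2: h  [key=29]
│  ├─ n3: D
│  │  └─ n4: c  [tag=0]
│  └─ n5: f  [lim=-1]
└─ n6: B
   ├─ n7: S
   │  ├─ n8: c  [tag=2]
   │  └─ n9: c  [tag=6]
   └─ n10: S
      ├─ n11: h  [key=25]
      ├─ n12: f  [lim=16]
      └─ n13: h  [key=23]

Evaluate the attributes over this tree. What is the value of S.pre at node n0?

1. n1.env = 5  [5]
2. n2.key = 29  [terminal]
3. n3.sig = "kp"  ["kp"]
4. n4.tag = 0  [terminal]
5. n3.key = "wkp"  ["w" ++ D.sig]
6. n5.lim = -1  [terminal]
7. n1.val = 20  [B.env + h.key - 14]
8. n6.env = -4  [B₀.val - 24]
9. n8.tag = 2  [terminal]
10. n9.tag = 6  [terminal]
11. n7.key = "pv"  ["pv"]
12. n7.pre = 13  [c₀.tag + c₁.tag + 5]
13. n7.lab = false  [c₀.tag > 2]
14. n11.key = 25  [terminal]
15. n12.lim = 16  [terminal]
16. n13.key = 23  [terminal]
17. n10.key = "pp"  ["pp"]
18. n10.pre = 1  [h₁.key - 22]
19. n10.lab = false  [h₀.key == f.lim]
20. n6.val = 28  [B.env + 32]
21. n0.key = "qz"  ["qz"]
22. n0.pre = 16  [B₁.val - 12]
23. n0.lab = true  [B₁.val == 28]

16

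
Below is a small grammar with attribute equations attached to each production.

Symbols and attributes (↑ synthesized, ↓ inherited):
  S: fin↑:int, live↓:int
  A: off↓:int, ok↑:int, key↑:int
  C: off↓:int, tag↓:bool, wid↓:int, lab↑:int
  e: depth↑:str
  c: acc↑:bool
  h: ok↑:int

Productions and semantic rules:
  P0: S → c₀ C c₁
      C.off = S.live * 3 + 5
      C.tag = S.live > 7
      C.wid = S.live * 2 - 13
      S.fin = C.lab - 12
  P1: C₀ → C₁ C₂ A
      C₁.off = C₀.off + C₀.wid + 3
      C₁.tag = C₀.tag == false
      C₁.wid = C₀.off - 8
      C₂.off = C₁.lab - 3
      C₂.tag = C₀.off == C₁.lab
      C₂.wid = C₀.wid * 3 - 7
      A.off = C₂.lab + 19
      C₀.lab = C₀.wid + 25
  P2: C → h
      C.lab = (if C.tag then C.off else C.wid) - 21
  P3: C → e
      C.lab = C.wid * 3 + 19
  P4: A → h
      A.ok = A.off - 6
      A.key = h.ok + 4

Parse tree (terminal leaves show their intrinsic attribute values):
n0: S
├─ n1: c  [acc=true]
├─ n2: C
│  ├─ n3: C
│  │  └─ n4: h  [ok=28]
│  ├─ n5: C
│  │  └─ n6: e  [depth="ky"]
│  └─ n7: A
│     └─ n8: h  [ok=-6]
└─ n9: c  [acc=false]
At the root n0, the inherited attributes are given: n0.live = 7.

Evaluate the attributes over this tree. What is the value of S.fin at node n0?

1. n0.live = 7  [given at root]
2. n1.acc = true  [terminal]
3. n2.off = 26  [S.live * 3 + 5]
4. n2.tag = false  [S.live > 7]
5. n2.wid = 1  [S.live * 2 - 13]
6. n3.off = 30  [C₀.off + C₀.wid + 3]
7. n3.tag = true  [C₀.tag == false]
8. n3.wid = 18  [C₀.off - 8]
9. n4.ok = 28  [terminal]
10. n3.lab = 9  [(if C.tag then C.off else C.wid) - 21]
11. n5.off = 6  [C₁.lab - 3]
12. n5.tag = false  [C₀.off == C₁.lab]
13. n5.wid = -4  [C₀.wid * 3 - 7]
14. n6.depth = "ky"  [terminal]
15. n5.lab = 7  [C.wid * 3 + 19]
16. n7.off = 26  [C₂.lab + 19]
17. n8.ok = -6  [terminal]
18. n7.ok = 20  [A.off - 6]
19. n7.key = -2  [h.ok + 4]
20. n2.lab = 26  [C₀.wid + 25]
21. n9.acc = false  [terminal]
22. n0.fin = 14  [C.lab - 12]

14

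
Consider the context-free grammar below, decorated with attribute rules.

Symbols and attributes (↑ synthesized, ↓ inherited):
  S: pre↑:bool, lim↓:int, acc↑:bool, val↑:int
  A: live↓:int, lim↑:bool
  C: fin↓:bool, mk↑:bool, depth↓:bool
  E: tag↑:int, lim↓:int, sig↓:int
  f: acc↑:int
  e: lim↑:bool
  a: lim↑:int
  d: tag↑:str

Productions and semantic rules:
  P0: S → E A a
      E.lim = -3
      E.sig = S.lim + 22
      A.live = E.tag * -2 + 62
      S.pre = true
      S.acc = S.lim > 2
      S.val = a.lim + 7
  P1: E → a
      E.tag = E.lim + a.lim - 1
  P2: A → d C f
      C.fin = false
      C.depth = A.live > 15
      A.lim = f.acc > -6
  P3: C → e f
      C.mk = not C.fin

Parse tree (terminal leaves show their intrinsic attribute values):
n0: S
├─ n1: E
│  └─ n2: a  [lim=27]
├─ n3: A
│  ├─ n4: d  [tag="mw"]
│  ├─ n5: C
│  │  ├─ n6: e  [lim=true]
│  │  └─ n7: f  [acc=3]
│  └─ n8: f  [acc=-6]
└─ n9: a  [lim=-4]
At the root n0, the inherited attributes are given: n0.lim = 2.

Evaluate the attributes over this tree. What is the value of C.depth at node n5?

true

1. n0.lim = 2  [given at root]
2. n1.lim = -3  [-3]
3. n1.sig = 24  [S.lim + 22]
4. n2.lim = 27  [terminal]
5. n1.tag = 23  [E.lim + a.lim - 1]
6. n3.live = 16  [E.tag * -2 + 62]
7. n4.tag = "mw"  [terminal]
8. n5.fin = false  [false]
9. n5.depth = true  [A.live > 15]
10. n6.lim = true  [terminal]
11. n7.acc = 3  [terminal]
12. n5.mk = true  [not C.fin]
13. n8.acc = -6  [terminal]
14. n3.lim = false  [f.acc > -6]
15. n9.lim = -4  [terminal]
16. n0.pre = true  [true]
17. n0.acc = false  [S.lim > 2]
18. n0.val = 3  [a.lim + 7]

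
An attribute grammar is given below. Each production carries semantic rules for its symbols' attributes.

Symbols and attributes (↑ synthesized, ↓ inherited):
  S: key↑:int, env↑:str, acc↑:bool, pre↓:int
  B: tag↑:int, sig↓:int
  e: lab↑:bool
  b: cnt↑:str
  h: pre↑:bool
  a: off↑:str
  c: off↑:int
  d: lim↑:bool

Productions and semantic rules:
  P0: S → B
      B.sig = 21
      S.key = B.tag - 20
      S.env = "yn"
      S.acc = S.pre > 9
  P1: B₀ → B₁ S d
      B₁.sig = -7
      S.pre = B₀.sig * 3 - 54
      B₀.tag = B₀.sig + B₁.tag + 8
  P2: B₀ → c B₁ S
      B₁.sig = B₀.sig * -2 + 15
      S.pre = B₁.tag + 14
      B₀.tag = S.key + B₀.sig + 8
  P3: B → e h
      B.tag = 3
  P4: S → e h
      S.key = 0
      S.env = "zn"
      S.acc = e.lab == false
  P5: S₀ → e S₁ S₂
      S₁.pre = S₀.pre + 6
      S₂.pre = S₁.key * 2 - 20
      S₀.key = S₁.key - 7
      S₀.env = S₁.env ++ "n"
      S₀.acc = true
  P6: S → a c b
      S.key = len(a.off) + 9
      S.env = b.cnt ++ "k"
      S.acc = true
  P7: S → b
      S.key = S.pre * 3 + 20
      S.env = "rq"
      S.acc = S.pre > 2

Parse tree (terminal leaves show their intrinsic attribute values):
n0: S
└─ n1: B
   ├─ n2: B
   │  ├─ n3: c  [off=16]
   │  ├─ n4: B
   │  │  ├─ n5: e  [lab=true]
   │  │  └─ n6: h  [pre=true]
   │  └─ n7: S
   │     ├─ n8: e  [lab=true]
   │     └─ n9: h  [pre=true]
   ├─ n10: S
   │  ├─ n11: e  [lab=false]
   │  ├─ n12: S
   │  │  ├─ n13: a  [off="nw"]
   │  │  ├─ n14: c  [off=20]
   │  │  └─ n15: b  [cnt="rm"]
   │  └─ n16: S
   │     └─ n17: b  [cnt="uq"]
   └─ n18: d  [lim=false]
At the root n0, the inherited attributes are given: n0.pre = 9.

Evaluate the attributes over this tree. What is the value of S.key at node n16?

26

1. n0.pre = 9  [given at root]
2. n1.sig = 21  [21]
3. n2.sig = -7  [-7]
4. n3.off = 16  [terminal]
5. n4.sig = 29  [B₀.sig * -2 + 15]
6. n5.lab = true  [terminal]
7. n6.pre = true  [terminal]
8. n4.tag = 3  [3]
9. n7.pre = 17  [B₁.tag + 14]
10. n8.lab = true  [terminal]
11. n9.pre = true  [terminal]
12. n7.key = 0  [0]
13. n7.env = "zn"  ["zn"]
14. n7.acc = false  [e.lab == false]
15. n2.tag = 1  [S.key + B₀.sig + 8]
16. n10.pre = 9  [B₀.sig * 3 - 54]
17. n11.lab = false  [terminal]
18. n12.pre = 15  [S₀.pre + 6]
19. n13.off = "nw"  [terminal]
20. n14.off = 20  [terminal]
21. n15.cnt = "rm"  [terminal]
22. n12.key = 11  [len(a.off) + 9]
23. n12.env = "rmk"  [b.cnt ++ "k"]
24. n12.acc = true  [true]
25. n16.pre = 2  [S₁.key * 2 - 20]
26. n17.cnt = "uq"  [terminal]
27. n16.key = 26  [S.pre * 3 + 20]
28. n16.env = "rq"  ["rq"]
29. n16.acc = false  [S.pre > 2]
30. n10.key = 4  [S₁.key - 7]
31. n10.env = "rmkn"  [S₁.env ++ "n"]
32. n10.acc = true  [true]
33. n18.lim = false  [terminal]
34. n1.tag = 30  [B₀.sig + B₁.tag + 8]
35. n0.key = 10  [B.tag - 20]
36. n0.env = "yn"  ["yn"]
37. n0.acc = false  [S.pre > 9]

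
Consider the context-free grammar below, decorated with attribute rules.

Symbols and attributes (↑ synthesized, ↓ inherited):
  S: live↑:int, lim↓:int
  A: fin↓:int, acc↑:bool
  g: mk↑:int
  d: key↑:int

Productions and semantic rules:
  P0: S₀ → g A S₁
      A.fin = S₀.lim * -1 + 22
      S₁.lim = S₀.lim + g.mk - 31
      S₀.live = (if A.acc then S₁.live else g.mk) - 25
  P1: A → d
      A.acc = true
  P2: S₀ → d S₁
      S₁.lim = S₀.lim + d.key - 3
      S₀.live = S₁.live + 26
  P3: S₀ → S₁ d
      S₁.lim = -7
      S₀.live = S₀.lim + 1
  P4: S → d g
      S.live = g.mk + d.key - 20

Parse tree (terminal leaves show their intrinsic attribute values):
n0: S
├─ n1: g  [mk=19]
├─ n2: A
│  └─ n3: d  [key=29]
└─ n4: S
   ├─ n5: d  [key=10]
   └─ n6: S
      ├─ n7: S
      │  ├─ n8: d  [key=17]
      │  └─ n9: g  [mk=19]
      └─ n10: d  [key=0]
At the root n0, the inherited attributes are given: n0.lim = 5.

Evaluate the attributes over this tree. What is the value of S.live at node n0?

2

1. n0.lim = 5  [given at root]
2. n1.mk = 19  [terminal]
3. n2.fin = 17  [S₀.lim * -1 + 22]
4. n3.key = 29  [terminal]
5. n2.acc = true  [true]
6. n4.lim = -7  [S₀.lim + g.mk - 31]
7. n5.key = 10  [terminal]
8. n6.lim = 0  [S₀.lim + d.key - 3]
9. n7.lim = -7  [-7]
10. n8.key = 17  [terminal]
11. n9.mk = 19  [terminal]
12. n7.live = 16  [g.mk + d.key - 20]
13. n10.key = 0  [terminal]
14. n6.live = 1  [S₀.lim + 1]
15. n4.live = 27  [S₁.live + 26]
16. n0.live = 2  [(if A.acc then S₁.live else g.mk) - 25]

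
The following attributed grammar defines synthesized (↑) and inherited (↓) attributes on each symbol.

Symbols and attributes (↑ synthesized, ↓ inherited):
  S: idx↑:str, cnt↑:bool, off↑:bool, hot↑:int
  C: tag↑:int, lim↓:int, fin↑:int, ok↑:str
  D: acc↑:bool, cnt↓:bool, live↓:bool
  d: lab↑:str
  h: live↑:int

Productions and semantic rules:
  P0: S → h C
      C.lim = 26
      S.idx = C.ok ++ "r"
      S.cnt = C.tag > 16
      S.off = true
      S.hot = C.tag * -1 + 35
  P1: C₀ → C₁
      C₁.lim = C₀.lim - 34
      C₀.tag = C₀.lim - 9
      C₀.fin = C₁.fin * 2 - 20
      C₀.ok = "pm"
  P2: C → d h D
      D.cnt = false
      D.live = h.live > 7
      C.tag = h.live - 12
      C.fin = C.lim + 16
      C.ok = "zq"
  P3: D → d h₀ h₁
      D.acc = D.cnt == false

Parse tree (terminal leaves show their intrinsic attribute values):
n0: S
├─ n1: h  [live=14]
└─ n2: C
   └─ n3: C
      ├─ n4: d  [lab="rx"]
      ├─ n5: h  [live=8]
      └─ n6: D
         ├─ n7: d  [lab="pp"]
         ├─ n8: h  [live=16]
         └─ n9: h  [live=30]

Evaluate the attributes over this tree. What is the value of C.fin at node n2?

1. n1.live = 14  [terminal]
2. n2.lim = 26  [26]
3. n3.lim = -8  [C₀.lim - 34]
4. n4.lab = "rx"  [terminal]
5. n5.live = 8  [terminal]
6. n6.cnt = false  [false]
7. n6.live = true  [h.live > 7]
8. n7.lab = "pp"  [terminal]
9. n8.live = 16  [terminal]
10. n9.live = 30  [terminal]
11. n6.acc = true  [D.cnt == false]
12. n3.tag = -4  [h.live - 12]
13. n3.fin = 8  [C.lim + 16]
14. n3.ok = "zq"  ["zq"]
15. n2.tag = 17  [C₀.lim - 9]
16. n2.fin = -4  [C₁.fin * 2 - 20]
17. n2.ok = "pm"  ["pm"]
18. n0.idx = "pmr"  [C.ok ++ "r"]
19. n0.cnt = true  [C.tag > 16]
20. n0.off = true  [true]
21. n0.hot = 18  [C.tag * -1 + 35]

-4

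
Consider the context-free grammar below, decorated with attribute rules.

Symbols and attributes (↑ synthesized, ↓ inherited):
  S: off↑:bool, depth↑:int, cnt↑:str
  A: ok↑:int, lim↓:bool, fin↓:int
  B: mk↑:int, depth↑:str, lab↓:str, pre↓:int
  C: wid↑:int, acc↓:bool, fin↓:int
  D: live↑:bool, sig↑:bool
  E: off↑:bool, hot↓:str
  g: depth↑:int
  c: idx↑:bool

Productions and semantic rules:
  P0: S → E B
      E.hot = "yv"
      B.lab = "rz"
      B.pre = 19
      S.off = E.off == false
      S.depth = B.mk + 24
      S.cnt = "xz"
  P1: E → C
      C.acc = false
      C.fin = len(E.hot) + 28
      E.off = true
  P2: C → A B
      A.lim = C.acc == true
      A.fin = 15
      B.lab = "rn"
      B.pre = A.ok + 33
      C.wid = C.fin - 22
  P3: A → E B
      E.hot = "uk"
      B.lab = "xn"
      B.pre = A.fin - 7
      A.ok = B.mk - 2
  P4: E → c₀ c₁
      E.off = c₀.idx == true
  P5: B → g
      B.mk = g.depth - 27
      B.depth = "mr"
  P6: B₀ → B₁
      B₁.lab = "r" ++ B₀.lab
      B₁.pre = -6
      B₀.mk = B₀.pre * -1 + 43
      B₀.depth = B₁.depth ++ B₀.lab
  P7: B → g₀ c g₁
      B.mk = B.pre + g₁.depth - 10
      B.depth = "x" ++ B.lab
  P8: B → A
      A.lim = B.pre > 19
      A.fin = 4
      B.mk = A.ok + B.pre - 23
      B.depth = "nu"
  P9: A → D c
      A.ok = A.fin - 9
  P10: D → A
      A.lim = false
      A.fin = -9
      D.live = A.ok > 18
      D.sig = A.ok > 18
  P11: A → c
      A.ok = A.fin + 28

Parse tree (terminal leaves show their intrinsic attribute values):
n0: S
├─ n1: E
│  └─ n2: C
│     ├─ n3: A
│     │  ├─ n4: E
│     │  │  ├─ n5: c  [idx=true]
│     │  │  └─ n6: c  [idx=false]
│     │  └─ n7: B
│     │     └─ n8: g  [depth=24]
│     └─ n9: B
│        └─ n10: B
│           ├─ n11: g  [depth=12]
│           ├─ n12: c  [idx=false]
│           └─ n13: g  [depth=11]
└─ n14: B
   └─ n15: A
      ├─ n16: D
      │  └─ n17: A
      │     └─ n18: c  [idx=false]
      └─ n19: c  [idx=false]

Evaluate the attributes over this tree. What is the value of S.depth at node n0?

15

1. n1.hot = "yv"  ["yv"]
2. n2.acc = false  [false]
3. n2.fin = 30  [len(E.hot) + 28]
4. n3.lim = false  [C.acc == true]
5. n3.fin = 15  [15]
6. n4.hot = "uk"  ["uk"]
7. n5.idx = true  [terminal]
8. n6.idx = false  [terminal]
9. n4.off = true  [c₀.idx == true]
10. n7.lab = "xn"  ["xn"]
11. n7.pre = 8  [A.fin - 7]
12. n8.depth = 24  [terminal]
13. n7.mk = -3  [g.depth - 27]
14. n7.depth = "mr"  ["mr"]
15. n3.ok = -5  [B.mk - 2]
16. n9.lab = "rn"  ["rn"]
17. n9.pre = 28  [A.ok + 33]
18. n10.lab = "rrn"  ["r" ++ B₀.lab]
19. n10.pre = -6  [-6]
20. n11.depth = 12  [terminal]
21. n12.idx = false  [terminal]
22. n13.depth = 11  [terminal]
23. n10.mk = -5  [B.pre + g₁.depth - 10]
24. n10.depth = "xrrn"  ["x" ++ B.lab]
25. n9.mk = 15  [B₀.pre * -1 + 43]
26. n9.depth = "xrrnrn"  [B₁.depth ++ B₀.lab]
27. n2.wid = 8  [C.fin - 22]
28. n1.off = true  [true]
29. n14.lab = "rz"  ["rz"]
30. n14.pre = 19  [19]
31. n15.lim = false  [B.pre > 19]
32. n15.fin = 4  [4]
33. n17.lim = false  [false]
34. n17.fin = -9  [-9]
35. n18.idx = false  [terminal]
36. n17.ok = 19  [A.fin + 28]
37. n16.live = true  [A.ok > 18]
38. n16.sig = true  [A.ok > 18]
39. n19.idx = false  [terminal]
40. n15.ok = -5  [A.fin - 9]
41. n14.mk = -9  [A.ok + B.pre - 23]
42. n14.depth = "nu"  ["nu"]
43. n0.off = false  [E.off == false]
44. n0.depth = 15  [B.mk + 24]
45. n0.cnt = "xz"  ["xz"]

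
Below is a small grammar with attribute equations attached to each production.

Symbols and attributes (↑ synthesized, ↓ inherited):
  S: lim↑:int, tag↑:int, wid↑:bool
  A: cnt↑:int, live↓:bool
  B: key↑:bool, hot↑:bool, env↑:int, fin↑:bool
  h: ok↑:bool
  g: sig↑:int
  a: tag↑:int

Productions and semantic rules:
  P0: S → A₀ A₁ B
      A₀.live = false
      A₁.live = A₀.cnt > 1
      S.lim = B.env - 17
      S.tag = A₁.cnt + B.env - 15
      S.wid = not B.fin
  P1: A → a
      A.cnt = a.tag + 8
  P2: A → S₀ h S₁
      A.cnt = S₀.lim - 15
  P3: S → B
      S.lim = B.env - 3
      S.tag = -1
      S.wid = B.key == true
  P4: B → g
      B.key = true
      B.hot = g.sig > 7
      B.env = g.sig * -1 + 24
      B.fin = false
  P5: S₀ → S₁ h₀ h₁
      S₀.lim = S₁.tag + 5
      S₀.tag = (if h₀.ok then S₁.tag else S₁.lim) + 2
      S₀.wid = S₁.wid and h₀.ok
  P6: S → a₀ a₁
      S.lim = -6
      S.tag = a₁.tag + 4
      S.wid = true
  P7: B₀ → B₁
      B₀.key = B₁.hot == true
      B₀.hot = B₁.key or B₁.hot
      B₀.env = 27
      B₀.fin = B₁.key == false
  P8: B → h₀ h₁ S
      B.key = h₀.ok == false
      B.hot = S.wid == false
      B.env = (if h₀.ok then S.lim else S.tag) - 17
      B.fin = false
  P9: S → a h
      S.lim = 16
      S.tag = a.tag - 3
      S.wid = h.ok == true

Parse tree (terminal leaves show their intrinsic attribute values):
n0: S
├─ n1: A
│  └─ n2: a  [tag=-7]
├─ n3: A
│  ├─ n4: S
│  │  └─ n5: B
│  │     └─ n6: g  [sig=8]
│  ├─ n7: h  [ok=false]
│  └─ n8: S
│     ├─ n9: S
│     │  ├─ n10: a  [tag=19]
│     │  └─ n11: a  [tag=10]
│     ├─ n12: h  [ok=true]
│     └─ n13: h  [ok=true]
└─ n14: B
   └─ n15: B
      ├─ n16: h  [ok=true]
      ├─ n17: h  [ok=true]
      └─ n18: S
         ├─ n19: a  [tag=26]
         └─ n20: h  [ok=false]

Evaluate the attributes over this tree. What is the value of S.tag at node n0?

10

1. n1.live = false  [false]
2. n2.tag = -7  [terminal]
3. n1.cnt = 1  [a.tag + 8]
4. n3.live = false  [A₀.cnt > 1]
5. n6.sig = 8  [terminal]
6. n5.key = true  [true]
7. n5.hot = true  [g.sig > 7]
8. n5.env = 16  [g.sig * -1 + 24]
9. n5.fin = false  [false]
10. n4.lim = 13  [B.env - 3]
11. n4.tag = -1  [-1]
12. n4.wid = true  [B.key == true]
13. n7.ok = false  [terminal]
14. n10.tag = 19  [terminal]
15. n11.tag = 10  [terminal]
16. n9.lim = -6  [-6]
17. n9.tag = 14  [a₁.tag + 4]
18. n9.wid = true  [true]
19. n12.ok = true  [terminal]
20. n13.ok = true  [terminal]
21. n8.lim = 19  [S₁.tag + 5]
22. n8.tag = 16  [(if h₀.ok then S₁.tag else S₁.lim) + 2]
23. n8.wid = true  [S₁.wid and h₀.ok]
24. n3.cnt = -2  [S₀.lim - 15]
25. n16.ok = true  [terminal]
26. n17.ok = true  [terminal]
27. n19.tag = 26  [terminal]
28. n20.ok = false  [terminal]
29. n18.lim = 16  [16]
30. n18.tag = 23  [a.tag - 3]
31. n18.wid = false  [h.ok == true]
32. n15.key = false  [h₀.ok == false]
33. n15.hot = true  [S.wid == false]
34. n15.env = -1  [(if h₀.ok then S.lim else S.tag) - 17]
35. n15.fin = false  [false]
36. n14.key = true  [B₁.hot == true]
37. n14.hot = true  [B₁.key or B₁.hot]
38. n14.env = 27  [27]
39. n14.fin = true  [B₁.key == false]
40. n0.lim = 10  [B.env - 17]
41. n0.tag = 10  [A₁.cnt + B.env - 15]
42. n0.wid = false  [not B.fin]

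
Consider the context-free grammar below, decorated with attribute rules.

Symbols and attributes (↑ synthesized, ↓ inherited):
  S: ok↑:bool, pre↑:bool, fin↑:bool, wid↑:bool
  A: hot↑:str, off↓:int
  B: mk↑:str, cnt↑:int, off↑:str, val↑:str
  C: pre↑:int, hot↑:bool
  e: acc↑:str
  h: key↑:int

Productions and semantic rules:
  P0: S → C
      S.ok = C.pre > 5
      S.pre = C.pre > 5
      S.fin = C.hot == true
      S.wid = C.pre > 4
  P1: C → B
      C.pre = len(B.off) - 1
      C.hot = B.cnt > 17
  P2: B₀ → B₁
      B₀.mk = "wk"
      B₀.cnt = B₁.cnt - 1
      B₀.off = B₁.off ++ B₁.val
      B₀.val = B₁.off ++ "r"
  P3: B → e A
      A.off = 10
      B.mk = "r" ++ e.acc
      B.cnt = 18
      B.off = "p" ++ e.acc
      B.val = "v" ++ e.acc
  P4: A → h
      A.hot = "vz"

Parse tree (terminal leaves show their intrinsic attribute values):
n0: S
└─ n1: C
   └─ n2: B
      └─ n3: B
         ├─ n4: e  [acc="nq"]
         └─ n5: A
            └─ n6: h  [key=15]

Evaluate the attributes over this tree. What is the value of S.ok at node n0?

false

1. n4.acc = "nq"  [terminal]
2. n5.off = 10  [10]
3. n6.key = 15  [terminal]
4. n5.hot = "vz"  ["vz"]
5. n3.mk = "rnq"  ["r" ++ e.acc]
6. n3.cnt = 18  [18]
7. n3.off = "pnq"  ["p" ++ e.acc]
8. n3.val = "vnq"  ["v" ++ e.acc]
9. n2.mk = "wk"  ["wk"]
10. n2.cnt = 17  [B₁.cnt - 1]
11. n2.off = "pnqvnq"  [B₁.off ++ B₁.val]
12. n2.val = "pnqr"  [B₁.off ++ "r"]
13. n1.pre = 5  [len(B.off) - 1]
14. n1.hot = false  [B.cnt > 17]
15. n0.ok = false  [C.pre > 5]
16. n0.pre = false  [C.pre > 5]
17. n0.fin = false  [C.hot == true]
18. n0.wid = true  [C.pre > 4]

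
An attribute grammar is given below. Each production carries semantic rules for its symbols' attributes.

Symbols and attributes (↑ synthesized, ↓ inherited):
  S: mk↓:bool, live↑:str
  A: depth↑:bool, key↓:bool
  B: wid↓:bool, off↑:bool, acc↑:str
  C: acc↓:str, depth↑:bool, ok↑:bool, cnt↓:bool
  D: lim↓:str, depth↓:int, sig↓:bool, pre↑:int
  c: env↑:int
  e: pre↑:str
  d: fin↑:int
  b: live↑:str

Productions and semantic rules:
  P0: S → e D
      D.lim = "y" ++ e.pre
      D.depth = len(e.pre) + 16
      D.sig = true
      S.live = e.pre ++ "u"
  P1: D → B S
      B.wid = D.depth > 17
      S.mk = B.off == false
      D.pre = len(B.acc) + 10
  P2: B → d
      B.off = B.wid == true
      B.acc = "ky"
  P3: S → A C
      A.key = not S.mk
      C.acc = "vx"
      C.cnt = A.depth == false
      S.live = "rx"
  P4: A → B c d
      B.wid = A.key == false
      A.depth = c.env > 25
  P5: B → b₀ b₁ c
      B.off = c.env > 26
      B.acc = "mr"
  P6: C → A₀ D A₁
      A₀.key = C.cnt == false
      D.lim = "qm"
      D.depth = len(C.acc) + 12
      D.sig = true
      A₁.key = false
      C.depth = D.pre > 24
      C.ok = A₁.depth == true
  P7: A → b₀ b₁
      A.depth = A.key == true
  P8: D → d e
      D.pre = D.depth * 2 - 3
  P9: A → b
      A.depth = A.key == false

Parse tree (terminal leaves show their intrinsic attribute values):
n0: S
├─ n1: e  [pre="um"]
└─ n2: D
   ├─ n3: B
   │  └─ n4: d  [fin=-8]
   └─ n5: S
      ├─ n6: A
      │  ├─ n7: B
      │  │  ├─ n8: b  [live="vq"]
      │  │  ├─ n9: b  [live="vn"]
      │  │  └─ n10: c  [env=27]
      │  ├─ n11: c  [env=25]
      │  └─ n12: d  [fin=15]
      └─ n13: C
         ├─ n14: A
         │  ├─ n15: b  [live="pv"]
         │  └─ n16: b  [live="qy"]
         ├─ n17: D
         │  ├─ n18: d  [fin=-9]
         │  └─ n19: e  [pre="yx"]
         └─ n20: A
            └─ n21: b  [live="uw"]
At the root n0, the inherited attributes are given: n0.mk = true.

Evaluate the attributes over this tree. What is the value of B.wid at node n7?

1. n0.mk = true  [given at root]
2. n1.pre = "um"  [terminal]
3. n2.lim = "yum"  ["y" ++ e.pre]
4. n2.depth = 18  [len(e.pre) + 16]
5. n2.sig = true  [true]
6. n3.wid = true  [D.depth > 17]
7. n4.fin = -8  [terminal]
8. n3.off = true  [B.wid == true]
9. n3.acc = "ky"  ["ky"]
10. n5.mk = false  [B.off == false]
11. n6.key = true  [not S.mk]
12. n7.wid = false  [A.key == false]
13. n8.live = "vq"  [terminal]
14. n9.live = "vn"  [terminal]
15. n10.env = 27  [terminal]
16. n7.off = true  [c.env > 26]
17. n7.acc = "mr"  ["mr"]
18. n11.env = 25  [terminal]
19. n12.fin = 15  [terminal]
20. n6.depth = false  [c.env > 25]
21. n13.acc = "vx"  ["vx"]
22. n13.cnt = true  [A.depth == false]
23. n14.key = false  [C.cnt == false]
24. n15.live = "pv"  [terminal]
25. n16.live = "qy"  [terminal]
26. n14.depth = false  [A.key == true]
27. n17.lim = "qm"  ["qm"]
28. n17.depth = 14  [len(C.acc) + 12]
29. n17.sig = true  [true]
30. n18.fin = -9  [terminal]
31. n19.pre = "yx"  [terminal]
32. n17.pre = 25  [D.depth * 2 - 3]
33. n20.key = false  [false]
34. n21.live = "uw"  [terminal]
35. n20.depth = true  [A.key == false]
36. n13.depth = true  [D.pre > 24]
37. n13.ok = true  [A₁.depth == true]
38. n5.live = "rx"  ["rx"]
39. n2.pre = 12  [len(B.acc) + 10]
40. n0.live = "umu"  [e.pre ++ "u"]

false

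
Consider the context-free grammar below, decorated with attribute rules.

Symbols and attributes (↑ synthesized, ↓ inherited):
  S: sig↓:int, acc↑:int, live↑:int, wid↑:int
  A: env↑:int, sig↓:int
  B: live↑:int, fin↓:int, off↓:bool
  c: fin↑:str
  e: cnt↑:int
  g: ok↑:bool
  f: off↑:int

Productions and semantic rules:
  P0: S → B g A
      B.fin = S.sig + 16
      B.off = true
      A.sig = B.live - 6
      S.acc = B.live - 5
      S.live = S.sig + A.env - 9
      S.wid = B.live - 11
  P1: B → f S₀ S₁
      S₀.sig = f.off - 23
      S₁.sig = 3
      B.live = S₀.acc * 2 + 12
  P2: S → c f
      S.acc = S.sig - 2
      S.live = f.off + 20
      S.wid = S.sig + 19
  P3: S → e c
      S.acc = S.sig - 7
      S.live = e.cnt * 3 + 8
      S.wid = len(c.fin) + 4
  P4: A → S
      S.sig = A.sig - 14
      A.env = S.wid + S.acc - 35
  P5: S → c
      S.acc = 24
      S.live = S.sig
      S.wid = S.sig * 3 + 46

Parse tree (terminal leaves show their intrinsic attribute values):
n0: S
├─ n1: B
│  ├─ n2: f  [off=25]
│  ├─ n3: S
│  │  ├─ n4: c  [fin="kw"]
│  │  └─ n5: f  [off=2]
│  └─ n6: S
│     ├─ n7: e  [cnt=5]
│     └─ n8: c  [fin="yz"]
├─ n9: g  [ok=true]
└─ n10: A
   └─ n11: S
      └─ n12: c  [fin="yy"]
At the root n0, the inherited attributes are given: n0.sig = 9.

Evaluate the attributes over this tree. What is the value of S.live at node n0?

11

1. n0.sig = 9  [given at root]
2. n1.fin = 25  [S.sig + 16]
3. n1.off = true  [true]
4. n2.off = 25  [terminal]
5. n3.sig = 2  [f.off - 23]
6. n4.fin = "kw"  [terminal]
7. n5.off = 2  [terminal]
8. n3.acc = 0  [S.sig - 2]
9. n3.live = 22  [f.off + 20]
10. n3.wid = 21  [S.sig + 19]
11. n6.sig = 3  [3]
12. n7.cnt = 5  [terminal]
13. n8.fin = "yz"  [terminal]
14. n6.acc = -4  [S.sig - 7]
15. n6.live = 23  [e.cnt * 3 + 8]
16. n6.wid = 6  [len(c.fin) + 4]
17. n1.live = 12  [S₀.acc * 2 + 12]
18. n9.ok = true  [terminal]
19. n10.sig = 6  [B.live - 6]
20. n11.sig = -8  [A.sig - 14]
21. n12.fin = "yy"  [terminal]
22. n11.acc = 24  [24]
23. n11.live = -8  [S.sig]
24. n11.wid = 22  [S.sig * 3 + 46]
25. n10.env = 11  [S.wid + S.acc - 35]
26. n0.acc = 7  [B.live - 5]
27. n0.live = 11  [S.sig + A.env - 9]
28. n0.wid = 1  [B.live - 11]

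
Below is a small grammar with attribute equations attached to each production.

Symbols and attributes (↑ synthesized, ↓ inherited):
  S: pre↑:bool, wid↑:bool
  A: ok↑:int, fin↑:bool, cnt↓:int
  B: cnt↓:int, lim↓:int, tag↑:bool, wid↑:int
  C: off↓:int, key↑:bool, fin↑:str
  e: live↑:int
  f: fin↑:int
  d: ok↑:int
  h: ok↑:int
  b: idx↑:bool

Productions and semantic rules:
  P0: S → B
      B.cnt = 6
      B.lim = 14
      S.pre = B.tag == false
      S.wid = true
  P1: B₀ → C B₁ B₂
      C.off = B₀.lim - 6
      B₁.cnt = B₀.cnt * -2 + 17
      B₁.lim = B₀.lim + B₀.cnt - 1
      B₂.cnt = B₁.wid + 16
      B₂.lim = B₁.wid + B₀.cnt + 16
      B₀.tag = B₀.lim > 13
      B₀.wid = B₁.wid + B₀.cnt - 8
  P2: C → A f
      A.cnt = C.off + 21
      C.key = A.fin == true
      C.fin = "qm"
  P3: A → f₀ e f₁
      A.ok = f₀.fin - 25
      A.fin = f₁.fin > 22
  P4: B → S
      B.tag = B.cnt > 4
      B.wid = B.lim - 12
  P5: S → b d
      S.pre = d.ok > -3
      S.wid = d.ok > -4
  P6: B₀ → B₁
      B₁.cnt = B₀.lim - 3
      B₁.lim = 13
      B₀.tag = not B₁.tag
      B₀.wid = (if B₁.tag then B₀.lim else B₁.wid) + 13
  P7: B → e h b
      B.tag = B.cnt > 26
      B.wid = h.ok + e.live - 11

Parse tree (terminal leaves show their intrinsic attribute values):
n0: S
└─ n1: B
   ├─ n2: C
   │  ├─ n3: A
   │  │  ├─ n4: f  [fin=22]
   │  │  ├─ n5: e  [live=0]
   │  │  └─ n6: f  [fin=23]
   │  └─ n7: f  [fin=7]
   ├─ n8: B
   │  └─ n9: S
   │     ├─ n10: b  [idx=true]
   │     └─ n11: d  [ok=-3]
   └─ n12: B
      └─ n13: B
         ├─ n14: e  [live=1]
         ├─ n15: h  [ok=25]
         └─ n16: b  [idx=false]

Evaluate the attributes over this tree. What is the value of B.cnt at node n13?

1. n1.cnt = 6  [6]
2. n1.lim = 14  [14]
3. n2.off = 8  [B₀.lim - 6]
4. n3.cnt = 29  [C.off + 21]
5. n4.fin = 22  [terminal]
6. n5.live = 0  [terminal]
7. n6.fin = 23  [terminal]
8. n3.ok = -3  [f₀.fin - 25]
9. n3.fin = true  [f₁.fin > 22]
10. n7.fin = 7  [terminal]
11. n2.key = true  [A.fin == true]
12. n2.fin = "qm"  ["qm"]
13. n8.cnt = 5  [B₀.cnt * -2 + 17]
14. n8.lim = 19  [B₀.lim + B₀.cnt - 1]
15. n10.idx = true  [terminal]
16. n11.ok = -3  [terminal]
17. n9.pre = false  [d.ok > -3]
18. n9.wid = true  [d.ok > -4]
19. n8.tag = true  [B.cnt > 4]
20. n8.wid = 7  [B.lim - 12]
21. n12.cnt = 23  [B₁.wid + 16]
22. n12.lim = 29  [B₁.wid + B₀.cnt + 16]
23. n13.cnt = 26  [B₀.lim - 3]
24. n13.lim = 13  [13]
25. n14.live = 1  [terminal]
26. n15.ok = 25  [terminal]
27. n16.idx = false  [terminal]
28. n13.tag = false  [B.cnt > 26]
29. n13.wid = 15  [h.ok + e.live - 11]
30. n12.tag = true  [not B₁.tag]
31. n12.wid = 28  [(if B₁.tag then B₀.lim else B₁.wid) + 13]
32. n1.tag = true  [B₀.lim > 13]
33. n1.wid = 5  [B₁.wid + B₀.cnt - 8]
34. n0.pre = false  [B.tag == false]
35. n0.wid = true  [true]

26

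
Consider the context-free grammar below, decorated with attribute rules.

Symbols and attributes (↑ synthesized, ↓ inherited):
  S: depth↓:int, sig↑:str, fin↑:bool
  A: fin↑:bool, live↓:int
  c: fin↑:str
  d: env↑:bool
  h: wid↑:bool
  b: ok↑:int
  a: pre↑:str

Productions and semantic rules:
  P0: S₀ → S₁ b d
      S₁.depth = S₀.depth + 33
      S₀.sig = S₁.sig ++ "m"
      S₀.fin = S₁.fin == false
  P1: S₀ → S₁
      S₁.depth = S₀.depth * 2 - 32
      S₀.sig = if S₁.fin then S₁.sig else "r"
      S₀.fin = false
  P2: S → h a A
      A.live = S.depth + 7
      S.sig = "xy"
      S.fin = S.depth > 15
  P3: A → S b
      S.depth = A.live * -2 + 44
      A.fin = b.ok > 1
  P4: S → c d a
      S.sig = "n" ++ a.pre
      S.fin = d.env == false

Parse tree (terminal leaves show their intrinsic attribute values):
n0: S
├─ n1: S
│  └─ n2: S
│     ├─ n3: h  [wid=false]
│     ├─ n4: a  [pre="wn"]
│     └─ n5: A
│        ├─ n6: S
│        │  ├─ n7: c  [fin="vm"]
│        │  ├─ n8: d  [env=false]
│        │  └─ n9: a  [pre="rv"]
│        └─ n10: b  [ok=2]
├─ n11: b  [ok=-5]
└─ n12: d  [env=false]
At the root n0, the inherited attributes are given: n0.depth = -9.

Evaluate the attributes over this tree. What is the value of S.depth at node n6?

1. n0.depth = -9  [given at root]
2. n1.depth = 24  [S₀.depth + 33]
3. n2.depth = 16  [S₀.depth * 2 - 32]
4. n3.wid = false  [terminal]
5. n4.pre = "wn"  [terminal]
6. n5.live = 23  [S.depth + 7]
7. n6.depth = -2  [A.live * -2 + 44]
8. n7.fin = "vm"  [terminal]
9. n8.env = false  [terminal]
10. n9.pre = "rv"  [terminal]
11. n6.sig = "nrv"  ["n" ++ a.pre]
12. n6.fin = true  [d.env == false]
13. n10.ok = 2  [terminal]
14. n5.fin = true  [b.ok > 1]
15. n2.sig = "xy"  ["xy"]
16. n2.fin = true  [S.depth > 15]
17. n1.sig = "xy"  [if S₁.fin then S₁.sig else "r"]
18. n1.fin = false  [false]
19. n11.ok = -5  [terminal]
20. n12.env = false  [terminal]
21. n0.sig = "xym"  [S₁.sig ++ "m"]
22. n0.fin = true  [S₁.fin == false]

-2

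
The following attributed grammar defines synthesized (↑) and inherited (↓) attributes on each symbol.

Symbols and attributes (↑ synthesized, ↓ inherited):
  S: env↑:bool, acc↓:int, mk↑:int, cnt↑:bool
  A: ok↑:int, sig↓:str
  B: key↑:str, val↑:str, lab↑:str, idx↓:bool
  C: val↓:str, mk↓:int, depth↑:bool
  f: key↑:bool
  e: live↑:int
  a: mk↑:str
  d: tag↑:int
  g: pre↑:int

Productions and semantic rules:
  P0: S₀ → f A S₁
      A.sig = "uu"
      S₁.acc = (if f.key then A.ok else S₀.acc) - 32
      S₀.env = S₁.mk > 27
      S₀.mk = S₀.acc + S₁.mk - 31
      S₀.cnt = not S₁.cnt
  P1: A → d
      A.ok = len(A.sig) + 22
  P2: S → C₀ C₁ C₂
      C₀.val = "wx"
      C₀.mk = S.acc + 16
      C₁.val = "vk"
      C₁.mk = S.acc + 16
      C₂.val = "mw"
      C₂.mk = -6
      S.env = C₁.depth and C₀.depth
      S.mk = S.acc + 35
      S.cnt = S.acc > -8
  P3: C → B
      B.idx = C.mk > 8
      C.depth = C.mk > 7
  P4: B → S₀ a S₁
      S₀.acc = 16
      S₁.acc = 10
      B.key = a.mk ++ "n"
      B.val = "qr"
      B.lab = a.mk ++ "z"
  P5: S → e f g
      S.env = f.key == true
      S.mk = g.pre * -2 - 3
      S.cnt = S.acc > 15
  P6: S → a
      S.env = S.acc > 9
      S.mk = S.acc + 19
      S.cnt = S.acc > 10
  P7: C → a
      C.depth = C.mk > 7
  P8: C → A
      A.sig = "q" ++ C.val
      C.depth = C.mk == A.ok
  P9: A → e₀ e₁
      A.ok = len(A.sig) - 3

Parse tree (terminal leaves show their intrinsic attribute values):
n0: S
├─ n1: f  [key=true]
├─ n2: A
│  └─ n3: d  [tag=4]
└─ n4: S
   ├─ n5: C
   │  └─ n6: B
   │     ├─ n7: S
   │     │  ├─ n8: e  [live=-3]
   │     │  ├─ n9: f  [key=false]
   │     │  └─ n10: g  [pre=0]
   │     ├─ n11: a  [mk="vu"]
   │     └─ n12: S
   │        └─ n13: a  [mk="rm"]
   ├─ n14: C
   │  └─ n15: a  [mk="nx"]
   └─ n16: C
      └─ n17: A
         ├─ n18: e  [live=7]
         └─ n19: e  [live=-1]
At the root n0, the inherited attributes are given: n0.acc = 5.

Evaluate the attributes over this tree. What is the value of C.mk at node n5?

1. n0.acc = 5  [given at root]
2. n1.key = true  [terminal]
3. n2.sig = "uu"  ["uu"]
4. n3.tag = 4  [terminal]
5. n2.ok = 24  [len(A.sig) + 22]
6. n4.acc = -8  [(if f.key then A.ok else S₀.acc) - 32]
7. n5.val = "wx"  ["wx"]
8. n5.mk = 8  [S.acc + 16]
9. n6.idx = false  [C.mk > 8]
10. n7.acc = 16  [16]
11. n8.live = -3  [terminal]
12. n9.key = false  [terminal]
13. n10.pre = 0  [terminal]
14. n7.env = false  [f.key == true]
15. n7.mk = -3  [g.pre * -2 - 3]
16. n7.cnt = true  [S.acc > 15]
17. n11.mk = "vu"  [terminal]
18. n12.acc = 10  [10]
19. n13.mk = "rm"  [terminal]
20. n12.env = true  [S.acc > 9]
21. n12.mk = 29  [S.acc + 19]
22. n12.cnt = false  [S.acc > 10]
23. n6.key = "vun"  [a.mk ++ "n"]
24. n6.val = "qr"  ["qr"]
25. n6.lab = "vuz"  [a.mk ++ "z"]
26. n5.depth = true  [C.mk > 7]
27. n14.val = "vk"  ["vk"]
28. n14.mk = 8  [S.acc + 16]
29. n15.mk = "nx"  [terminal]
30. n14.depth = true  [C.mk > 7]
31. n16.val = "mw"  ["mw"]
32. n16.mk = -6  [-6]
33. n17.sig = "qmw"  ["q" ++ C.val]
34. n18.live = 7  [terminal]
35. n19.live = -1  [terminal]
36. n17.ok = 0  [len(A.sig) - 3]
37. n16.depth = false  [C.mk == A.ok]
38. n4.env = true  [C₁.depth and C₀.depth]
39. n4.mk = 27  [S.acc + 35]
40. n4.cnt = false  [S.acc > -8]
41. n0.env = false  [S₁.mk > 27]
42. n0.mk = 1  [S₀.acc + S₁.mk - 31]
43. n0.cnt = true  [not S₁.cnt]

8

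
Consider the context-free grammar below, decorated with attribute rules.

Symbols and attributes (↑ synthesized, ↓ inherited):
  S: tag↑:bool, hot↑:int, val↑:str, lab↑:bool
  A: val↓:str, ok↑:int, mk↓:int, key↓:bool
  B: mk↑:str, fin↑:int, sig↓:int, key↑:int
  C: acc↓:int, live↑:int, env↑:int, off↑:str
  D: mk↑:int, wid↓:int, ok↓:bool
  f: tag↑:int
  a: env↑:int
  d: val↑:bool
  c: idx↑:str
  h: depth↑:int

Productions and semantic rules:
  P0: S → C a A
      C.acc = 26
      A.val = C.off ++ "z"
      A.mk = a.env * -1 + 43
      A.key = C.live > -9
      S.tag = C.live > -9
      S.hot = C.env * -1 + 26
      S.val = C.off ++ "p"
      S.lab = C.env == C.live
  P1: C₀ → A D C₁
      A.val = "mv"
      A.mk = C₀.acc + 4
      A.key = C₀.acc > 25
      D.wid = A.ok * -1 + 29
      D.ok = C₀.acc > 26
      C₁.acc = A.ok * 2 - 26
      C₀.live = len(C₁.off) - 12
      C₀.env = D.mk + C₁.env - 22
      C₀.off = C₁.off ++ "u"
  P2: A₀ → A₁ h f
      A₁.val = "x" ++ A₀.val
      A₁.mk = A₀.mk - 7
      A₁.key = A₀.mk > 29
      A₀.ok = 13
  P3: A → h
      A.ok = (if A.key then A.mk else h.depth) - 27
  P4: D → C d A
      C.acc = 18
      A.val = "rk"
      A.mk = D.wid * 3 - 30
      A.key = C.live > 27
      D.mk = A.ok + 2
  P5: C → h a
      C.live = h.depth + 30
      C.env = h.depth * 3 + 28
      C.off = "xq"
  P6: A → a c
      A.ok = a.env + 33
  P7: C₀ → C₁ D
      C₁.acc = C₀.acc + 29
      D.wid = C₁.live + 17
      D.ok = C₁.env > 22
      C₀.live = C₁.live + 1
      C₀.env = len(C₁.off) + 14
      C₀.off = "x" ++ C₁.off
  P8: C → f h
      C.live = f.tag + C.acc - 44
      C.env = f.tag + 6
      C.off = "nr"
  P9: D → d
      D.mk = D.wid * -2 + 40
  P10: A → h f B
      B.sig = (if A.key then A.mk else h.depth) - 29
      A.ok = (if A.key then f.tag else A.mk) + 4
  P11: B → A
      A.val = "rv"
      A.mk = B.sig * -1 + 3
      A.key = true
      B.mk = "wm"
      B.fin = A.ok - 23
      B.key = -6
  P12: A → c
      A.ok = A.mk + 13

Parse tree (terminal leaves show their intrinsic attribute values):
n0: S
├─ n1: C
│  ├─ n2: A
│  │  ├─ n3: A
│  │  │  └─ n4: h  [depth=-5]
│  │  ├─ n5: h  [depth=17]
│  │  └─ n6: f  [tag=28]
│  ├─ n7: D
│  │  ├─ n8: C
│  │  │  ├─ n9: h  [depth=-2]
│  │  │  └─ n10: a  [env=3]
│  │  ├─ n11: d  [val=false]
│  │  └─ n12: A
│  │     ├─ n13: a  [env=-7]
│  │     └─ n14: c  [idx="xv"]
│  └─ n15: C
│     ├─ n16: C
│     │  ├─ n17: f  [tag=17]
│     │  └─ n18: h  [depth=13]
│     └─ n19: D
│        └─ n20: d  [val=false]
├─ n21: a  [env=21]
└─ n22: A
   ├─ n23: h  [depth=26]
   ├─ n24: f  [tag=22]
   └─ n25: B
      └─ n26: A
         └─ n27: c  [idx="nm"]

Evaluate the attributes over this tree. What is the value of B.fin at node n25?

1. n1.acc = 26  [26]
2. n2.val = "mv"  ["mv"]
3. n2.mk = 30  [C₀.acc + 4]
4. n2.key = true  [C₀.acc > 25]
5. n3.val = "xmv"  ["x" ++ A₀.val]
6. n3.mk = 23  [A₀.mk - 7]
7. n3.key = true  [A₀.mk > 29]
8. n4.depth = -5  [terminal]
9. n3.ok = -4  [(if A.key then A.mk else h.depth) - 27]
10. n5.depth = 17  [terminal]
11. n6.tag = 28  [terminal]
12. n2.ok = 13  [13]
13. n7.wid = 16  [A.ok * -1 + 29]
14. n7.ok = false  [C₀.acc > 26]
15. n8.acc = 18  [18]
16. n9.depth = -2  [terminal]
17. n10.env = 3  [terminal]
18. n8.live = 28  [h.depth + 30]
19. n8.env = 22  [h.depth * 3 + 28]
20. n8.off = "xq"  ["xq"]
21. n11.val = false  [terminal]
22. n12.val = "rk"  ["rk"]
23. n12.mk = 18  [D.wid * 3 - 30]
24. n12.key = true  [C.live > 27]
25. n13.env = -7  [terminal]
26. n14.idx = "xv"  [terminal]
27. n12.ok = 26  [a.env + 33]
28. n7.mk = 28  [A.ok + 2]
29. n15.acc = 0  [A.ok * 2 - 26]
30. n16.acc = 29  [C₀.acc + 29]
31. n17.tag = 17  [terminal]
32. n18.depth = 13  [terminal]
33. n16.live = 2  [f.tag + C.acc - 44]
34. n16.env = 23  [f.tag + 6]
35. n16.off = "nr"  ["nr"]
36. n19.wid = 19  [C₁.live + 17]
37. n19.ok = true  [C₁.env > 22]
38. n20.val = false  [terminal]
39. n19.mk = 2  [D.wid * -2 + 40]
40. n15.live = 3  [C₁.live + 1]
41. n15.env = 16  [len(C₁.off) + 14]
42. n15.off = "xnr"  ["x" ++ C₁.off]
43. n1.live = -9  [len(C₁.off) - 12]
44. n1.env = 22  [D.mk + C₁.env - 22]
45. n1.off = "xnru"  [C₁.off ++ "u"]
46. n21.env = 21  [terminal]
47. n22.val = "xnruz"  [C.off ++ "z"]
48. n22.mk = 22  [a.env * -1 + 43]
49. n22.key = false  [C.live > -9]
50. n23.depth = 26  [terminal]
51. n24.tag = 22  [terminal]
52. n25.sig = -3  [(if A.key then A.mk else h.depth) - 29]
53. n26.val = "rv"  ["rv"]
54. n26.mk = 6  [B.sig * -1 + 3]
55. n26.key = true  [true]
56. n27.idx = "nm"  [terminal]
57. n26.ok = 19  [A.mk + 13]
58. n25.mk = "wm"  ["wm"]
59. n25.fin = -4  [A.ok - 23]
60. n25.key = -6  [-6]
61. n22.ok = 26  [(if A.key then f.tag else A.mk) + 4]
62. n0.tag = false  [C.live > -9]
63. n0.hot = 4  [C.env * -1 + 26]
64. n0.val = "xnrup"  [C.off ++ "p"]
65. n0.lab = false  [C.env == C.live]

-4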